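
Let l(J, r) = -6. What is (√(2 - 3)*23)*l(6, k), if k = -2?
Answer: -138*I ≈ -138.0*I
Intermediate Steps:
(√(2 - 3)*23)*l(6, k) = (√(2 - 3)*23)*(-6) = (√(-1)*23)*(-6) = (I*23)*(-6) = (23*I)*(-6) = -138*I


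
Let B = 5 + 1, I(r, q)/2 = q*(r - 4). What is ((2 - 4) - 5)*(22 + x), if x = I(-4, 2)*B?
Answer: 1190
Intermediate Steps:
I(r, q) = 2*q*(-4 + r) (I(r, q) = 2*(q*(r - 4)) = 2*(q*(-4 + r)) = 2*q*(-4 + r))
B = 6
x = -192 (x = (2*2*(-4 - 4))*6 = (2*2*(-8))*6 = -32*6 = -192)
((2 - 4) - 5)*(22 + x) = ((2 - 4) - 5)*(22 - 192) = (-2 - 5)*(-170) = -7*(-170) = 1190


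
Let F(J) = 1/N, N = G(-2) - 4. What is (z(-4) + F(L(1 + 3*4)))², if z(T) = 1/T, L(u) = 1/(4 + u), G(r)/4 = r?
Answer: ⅑ ≈ 0.11111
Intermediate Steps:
G(r) = 4*r
N = -12 (N = 4*(-2) - 4 = -8 - 4 = -12)
F(J) = -1/12 (F(J) = 1/(-12) = -1/12)
(z(-4) + F(L(1 + 3*4)))² = (1/(-4) - 1/12)² = (-¼ - 1/12)² = (-⅓)² = ⅑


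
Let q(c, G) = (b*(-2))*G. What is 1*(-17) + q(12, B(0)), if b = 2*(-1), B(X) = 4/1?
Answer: -1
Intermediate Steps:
B(X) = 4 (B(X) = 4*1 = 4)
b = -2
q(c, G) = 4*G (q(c, G) = (-2*(-2))*G = 4*G)
1*(-17) + q(12, B(0)) = 1*(-17) + 4*4 = -17 + 16 = -1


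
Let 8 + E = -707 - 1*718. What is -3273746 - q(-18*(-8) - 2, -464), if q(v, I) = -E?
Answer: -3275179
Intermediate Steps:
E = -1433 (E = -8 + (-707 - 1*718) = -8 + (-707 - 718) = -8 - 1425 = -1433)
q(v, I) = 1433 (q(v, I) = -1*(-1433) = 1433)
-3273746 - q(-18*(-8) - 2, -464) = -3273746 - 1*1433 = -3273746 - 1433 = -3275179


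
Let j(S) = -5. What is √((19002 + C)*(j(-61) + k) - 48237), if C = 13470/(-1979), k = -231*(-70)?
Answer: √1202382895201563/1979 ≈ 17522.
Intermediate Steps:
k = 16170
C = -13470/1979 (C = 13470*(-1/1979) = -13470/1979 ≈ -6.8065)
√((19002 + C)*(j(-61) + k) - 48237) = √((19002 - 13470/1979)*(-5 + 16170) - 48237) = √((37591488/1979)*16165 - 48237) = √(607666403520/1979 - 48237) = √(607570942497/1979) = √1202382895201563/1979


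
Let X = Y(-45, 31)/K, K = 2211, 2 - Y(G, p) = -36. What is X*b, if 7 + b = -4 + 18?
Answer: 266/2211 ≈ 0.12031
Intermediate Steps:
Y(G, p) = 38 (Y(G, p) = 2 - 1*(-36) = 2 + 36 = 38)
b = 7 (b = -7 + (-4 + 18) = -7 + 14 = 7)
X = 38/2211 ≈ 0.017187
X*b = (38/2211)*7 = 266/2211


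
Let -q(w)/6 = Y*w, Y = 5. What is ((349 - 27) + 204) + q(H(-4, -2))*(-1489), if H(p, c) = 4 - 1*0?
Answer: 179206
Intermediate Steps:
H(p, c) = 4 (H(p, c) = 4 + 0 = 4)
q(w) = -30*w
((349 - 27) + 204) + q(H(-4, -2))*(-1489) = ((349 - 27) + 204) - 30*4*(-1489) = (322 + 204) - 120*(-1489) = 526 + 178680 = 179206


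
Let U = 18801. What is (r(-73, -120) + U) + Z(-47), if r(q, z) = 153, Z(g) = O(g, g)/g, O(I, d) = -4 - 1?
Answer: 890843/47 ≈ 18954.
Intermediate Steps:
O(I, d) = -5
Z(g) = -5/g
(r(-73, -120) + U) + Z(-47) = (153 + 18801) - 5/(-47) = 18954 - 5*(-1/47) = 18954 + 5/47 = 890843/47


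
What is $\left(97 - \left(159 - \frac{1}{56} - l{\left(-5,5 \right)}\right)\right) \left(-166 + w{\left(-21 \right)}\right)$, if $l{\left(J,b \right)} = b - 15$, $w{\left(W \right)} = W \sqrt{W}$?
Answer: $\frac{334573}{28} + \frac{12093 i \sqrt{21}}{8} \approx 11949.0 + 6927.1 i$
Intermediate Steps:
$w{\left(W \right)} = W^{\frac{3}{2}}$
$l{\left(J,b \right)} = -15 + b$ ($l{\left(J,b \right)} = b - 15 = -15 + b$)
$\left(97 - \left(159 - \frac{1}{56} - l{\left(-5,5 \right)}\right)\right) \left(-166 + w{\left(-21 \right)}\right) = \left(97 + \left(\left(-159 + \frac{1}{56}\right) + \left(-15 + 5\right)\right)\right) \left(-166 + \left(-21\right)^{\frac{3}{2}}\right) = \left(97 + \left(\left(-159 + \frac{1}{56}\right) - 10\right)\right) \left(-166 - 21 i \sqrt{21}\right) = \left(97 - \frac{9463}{56}\right) \left(-166 - 21 i \sqrt{21}\right) = - \frac{4031 \left(-166 - 21 i \sqrt{21}\right)}{56} = \frac{334573}{28} + \frac{12093 i \sqrt{21}}{8}$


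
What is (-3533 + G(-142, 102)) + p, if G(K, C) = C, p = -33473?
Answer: -36904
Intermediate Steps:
(-3533 + G(-142, 102)) + p = (-3533 + 102) - 33473 = -3431 - 33473 = -36904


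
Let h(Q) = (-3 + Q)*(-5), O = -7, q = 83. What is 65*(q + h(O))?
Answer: 8645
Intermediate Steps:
h(Q) = 15 - 5*Q
65*(q + h(O)) = 65*(83 + (15 - 5*(-7))) = 65*(83 + (15 + 35)) = 65*(83 + 50) = 65*133 = 8645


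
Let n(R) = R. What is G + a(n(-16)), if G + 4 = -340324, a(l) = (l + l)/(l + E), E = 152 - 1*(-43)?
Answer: -60918744/179 ≈ -3.4033e+5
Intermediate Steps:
E = 195 (E = 152 + 43 = 195)
a(l) = 2*l/(195 + l) (a(l) = (l + l)/(l + 195) = (2*l)/(195 + l) = 2*l/(195 + l))
G = -340328 (G = -4 - 340324 = -340328)
G + a(n(-16)) = -340328 + 2*(-16)/(195 - 16) = -340328 + 2*(-16)/179 = -340328 + 2*(-16)*(1/179) = -340328 - 32/179 = -60918744/179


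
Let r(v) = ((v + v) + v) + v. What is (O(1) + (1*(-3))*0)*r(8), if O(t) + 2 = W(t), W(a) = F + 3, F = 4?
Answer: 160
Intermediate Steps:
r(v) = 4*v (r(v) = (2*v + v) + v = 3*v + v = 4*v)
W(a) = 7 (W(a) = 4 + 3 = 7)
O(t) = 5 (O(t) = -2 + 7 = 5)
(O(1) + (1*(-3))*0)*r(8) = (5 + (1*(-3))*0)*(4*8) = (5 - 3*0)*32 = (5 + 0)*32 = 5*32 = 160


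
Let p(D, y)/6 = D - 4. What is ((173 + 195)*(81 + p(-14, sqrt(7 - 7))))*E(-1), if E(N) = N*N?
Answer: -9936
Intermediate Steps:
p(D, y) = -24 + 6*D (p(D, y) = 6*(D - 4) = 6*(-4 + D) = -24 + 6*D)
E(N) = N**2
((173 + 195)*(81 + p(-14, sqrt(7 - 7))))*E(-1) = ((173 + 195)*(81 + (-24 + 6*(-14))))*(-1)**2 = (368*(81 + (-24 - 84)))*1 = (368*(81 - 108))*1 = (368*(-27))*1 = -9936*1 = -9936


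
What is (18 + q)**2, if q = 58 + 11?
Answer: 7569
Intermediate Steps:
q = 69
(18 + q)**2 = (18 + 69)**2 = 87**2 = 7569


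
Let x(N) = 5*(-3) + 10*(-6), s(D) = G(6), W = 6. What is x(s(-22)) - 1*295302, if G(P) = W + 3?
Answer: -295377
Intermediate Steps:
G(P) = 9 (G(P) = 6 + 3 = 9)
s(D) = 9
x(N) = -75 (x(N) = -15 - 60 = -75)
x(s(-22)) - 1*295302 = -75 - 1*295302 = -75 - 295302 = -295377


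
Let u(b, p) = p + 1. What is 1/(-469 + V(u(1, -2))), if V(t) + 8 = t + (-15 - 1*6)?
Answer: -1/499 ≈ -0.0020040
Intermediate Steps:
u(b, p) = 1 + p
V(t) = -29 + t (V(t) = -8 + (t + (-15 - 1*6)) = -8 + (t + (-15 - 6)) = -8 + (t - 21) = -8 + (-21 + t) = -29 + t)
1/(-469 + V(u(1, -2))) = 1/(-469 + (-29 + (1 - 2))) = 1/(-469 + (-29 - 1)) = 1/(-469 - 30) = 1/(-499) = -1/499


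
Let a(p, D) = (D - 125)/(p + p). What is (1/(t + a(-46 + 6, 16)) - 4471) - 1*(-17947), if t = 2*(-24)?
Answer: 50278876/3731 ≈ 13476.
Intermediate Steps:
t = -48
a(p, D) = (-125 + D)/(2*p) (a(p, D) = (-125 + D)/((2*p)) = (-125 + D)*(1/(2*p)) = (-125 + D)/(2*p))
(1/(t + a(-46 + 6, 16)) - 4471) - 1*(-17947) = (1/(-48 + (-125 + 16)/(2*(-46 + 6))) - 4471) - 1*(-17947) = (1/(-48 + (½)*(-109)/(-40)) - 4471) + 17947 = (1/(-48 + (½)*(-1/40)*(-109)) - 4471) + 17947 = (1/(-48 + 109/80) - 4471) + 17947 = (1/(-3731/80) - 4471) + 17947 = (-80/3731 - 4471) + 17947 = -16681381/3731 + 17947 = 50278876/3731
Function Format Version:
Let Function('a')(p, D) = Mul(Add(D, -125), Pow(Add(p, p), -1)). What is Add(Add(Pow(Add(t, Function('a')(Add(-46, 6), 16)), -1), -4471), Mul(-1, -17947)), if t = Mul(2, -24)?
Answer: Rational(50278876, 3731) ≈ 13476.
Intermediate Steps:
t = -48
Function('a')(p, D) = Mul(Rational(1, 2), Pow(p, -1), Add(-125, D)) (Function('a')(p, D) = Mul(Add(-125, D), Pow(Mul(2, p), -1)) = Mul(Add(-125, D), Mul(Rational(1, 2), Pow(p, -1))) = Mul(Rational(1, 2), Pow(p, -1), Add(-125, D)))
Add(Add(Pow(Add(t, Function('a')(Add(-46, 6), 16)), -1), -4471), Mul(-1, -17947)) = Add(Add(Pow(Add(-48, Mul(Rational(1, 2), Pow(Add(-46, 6), -1), Add(-125, 16))), -1), -4471), Mul(-1, -17947)) = Add(Add(Pow(Add(-48, Mul(Rational(1, 2), Pow(-40, -1), -109)), -1), -4471), 17947) = Add(Add(Pow(Add(-48, Mul(Rational(1, 2), Rational(-1, 40), -109)), -1), -4471), 17947) = Add(Add(Pow(Add(-48, Rational(109, 80)), -1), -4471), 17947) = Add(Add(Pow(Rational(-3731, 80), -1), -4471), 17947) = Add(Add(Rational(-80, 3731), -4471), 17947) = Add(Rational(-16681381, 3731), 17947) = Rational(50278876, 3731)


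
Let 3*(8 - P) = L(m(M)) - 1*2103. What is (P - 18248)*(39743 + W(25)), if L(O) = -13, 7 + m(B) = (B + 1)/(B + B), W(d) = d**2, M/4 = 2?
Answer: -707839424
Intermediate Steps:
M = 8 (M = 4*2 = 8)
m(B) = -7 + (1 + B)/(2*B) (m(B) = -7 + (B + 1)/(B + B) = -7 + (1 + B)/((2*B)) = -7 + (1 + B)*(1/(2*B)) = -7 + (1 + B)/(2*B))
P = 2140/3 (P = 8 - (-13 - 1*2103)/3 = 8 - (-13 - 2103)/3 = 8 - 1/3*(-2116) = 8 + 2116/3 = 2140/3 ≈ 713.33)
(P - 18248)*(39743 + W(25)) = (2140/3 - 18248)*(39743 + 25**2) = -52604*(39743 + 625)/3 = -52604/3*40368 = -707839424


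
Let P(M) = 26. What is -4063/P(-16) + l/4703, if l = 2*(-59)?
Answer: -19111357/122278 ≈ -156.29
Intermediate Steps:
l = -118
-4063/P(-16) + l/4703 = -4063/26 - 118/4703 = -19111357/122278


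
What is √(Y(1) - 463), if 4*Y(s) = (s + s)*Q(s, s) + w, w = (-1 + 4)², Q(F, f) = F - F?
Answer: I*√1843/2 ≈ 21.465*I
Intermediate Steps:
Q(F, f) = 0
w = 9 (w = 3² = 9)
Y(s) = 9/4 (Y(s) = ((s + s)*0 + 9)/4 = ((2*s)*0 + 9)/4 = (0 + 9)/4 = (¼)*9 = 9/4)
√(Y(1) - 463) = √(9/4 - 463) = √(-1843/4) = I*√1843/2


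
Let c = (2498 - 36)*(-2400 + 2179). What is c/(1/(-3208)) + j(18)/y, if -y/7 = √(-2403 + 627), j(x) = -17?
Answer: 1745479216 - 17*I*√111/3108 ≈ 1.7455e+9 - 0.057627*I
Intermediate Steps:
y = -28*I*√111 (y = -7*√(-2403 + 627) = -28*I*√111 ≈ -295.0*I)
c = -544102 (c = 2462*(-221) = -544102)
c/(1/(-3208)) + j(18)/y = -544102/(1/(-3208)) - 17*I*√111/3108 = -544102/(-1/3208) - 17*I*√111/3108 = -544102*(-3208) - 17*I*√111/3108 = 1745479216 - 17*I*√111/3108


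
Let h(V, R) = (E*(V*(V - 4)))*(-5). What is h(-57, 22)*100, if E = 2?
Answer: -3477000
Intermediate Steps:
h(V, R) = -10*V*(-4 + V) (h(V, R) = (2*(V*(V - 4)))*(-5) = (2*(V*(-4 + V)))*(-5) = (2*V*(-4 + V))*(-5) = -10*V*(-4 + V))
h(-57, 22)*100 = (10*(-57)*(4 - 1*(-57)))*100 = (10*(-57)*(4 + 57))*100 = (10*(-57)*61)*100 = -34770*100 = -3477000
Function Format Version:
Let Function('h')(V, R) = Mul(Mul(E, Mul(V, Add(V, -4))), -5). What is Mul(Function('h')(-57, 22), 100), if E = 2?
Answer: -3477000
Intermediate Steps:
Function('h')(V, R) = Mul(-10, V, Add(-4, V)) (Function('h')(V, R) = Mul(Mul(2, Mul(V, Add(V, -4))), -5) = Mul(Mul(2, Mul(V, Add(-4, V))), -5) = Mul(Mul(2, V, Add(-4, V)), -5) = Mul(-10, V, Add(-4, V)))
Mul(Function('h')(-57, 22), 100) = Mul(Mul(10, -57, Add(4, Mul(-1, -57))), 100) = Mul(Mul(10, -57, Add(4, 57)), 100) = Mul(Mul(10, -57, 61), 100) = Mul(-34770, 100) = -3477000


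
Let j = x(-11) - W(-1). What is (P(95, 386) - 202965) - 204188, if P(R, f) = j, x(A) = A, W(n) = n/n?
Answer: -407165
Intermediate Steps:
W(n) = 1
j = -12 (j = -11 - 1*1 = -11 - 1 = -12)
P(R, f) = -12
(P(95, 386) - 202965) - 204188 = (-12 - 202965) - 204188 = -202977 - 204188 = -407165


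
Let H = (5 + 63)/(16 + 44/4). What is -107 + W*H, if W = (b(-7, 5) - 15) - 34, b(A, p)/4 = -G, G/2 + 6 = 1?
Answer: -389/3 ≈ -129.67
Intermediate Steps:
G = -10 (G = -12 + 2*1 = -12 + 2 = -10)
b(A, p) = 40 (b(A, p) = 4*(-1*(-10)) = 4*10 = 40)
W = -9 (W = (40 - 15) - 34 = 25 - 34 = -9)
H = 68/27 (H = 68/(16 + 44*(¼)) = 68/(16 + 11) = 68/27 ≈ 2.5185)
-107 + W*H = -107 - 9*68/27 = -107 - 68/3 = -389/3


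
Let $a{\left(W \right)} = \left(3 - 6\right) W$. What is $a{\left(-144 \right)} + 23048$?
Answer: $23480$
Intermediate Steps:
$a{\left(W \right)} = - 3 W$
$a{\left(-144 \right)} + 23048 = \left(-3\right) \left(-144\right) + 23048 = 432 + 23048 = 23480$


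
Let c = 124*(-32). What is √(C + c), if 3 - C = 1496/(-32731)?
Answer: I*√4247728335789/32731 ≈ 62.968*I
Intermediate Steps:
c = -3968
C = 99689/32731 (C = 3 - 1496/(-32731) = 3 - 1496*(-1)/32731 = 3 - 1*(-1496/32731) = 3 + 1496/32731 = 99689/32731 ≈ 3.0457)
√(C + c) = √(99689/32731 - 3968) = √(-129776919/32731) = I*√4247728335789/32731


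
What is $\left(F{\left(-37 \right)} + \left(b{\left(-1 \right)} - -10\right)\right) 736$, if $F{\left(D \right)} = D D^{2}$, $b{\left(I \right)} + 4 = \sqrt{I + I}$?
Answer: $-37276192 + 736 i \sqrt{2} \approx -3.7276 \cdot 10^{7} + 1040.9 i$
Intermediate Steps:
$b{\left(I \right)} = -4 + \sqrt{2} \sqrt{I}$ ($b{\left(I \right)} = -4 + \sqrt{I + I} = -4 + \sqrt{2 I} = -4 + \sqrt{2} \sqrt{I}$)
$F{\left(D \right)} = D^{3}$
$\left(F{\left(-37 \right)} + \left(b{\left(-1 \right)} - -10\right)\right) 736 = \left(\left(-37\right)^{3} - \left(-6 - \sqrt{2} \sqrt{-1}\right)\right) 736 = \left(-50653 + \left(\left(-4 + \sqrt{2} i\right) + 10\right)\right) 736 = \left(-50653 + \left(\left(-4 + i \sqrt{2}\right) + 10\right)\right) 736 = \left(-50653 + \left(6 + i \sqrt{2}\right)\right) 736 = \left(-50647 + i \sqrt{2}\right) 736 = -37276192 + 736 i \sqrt{2}$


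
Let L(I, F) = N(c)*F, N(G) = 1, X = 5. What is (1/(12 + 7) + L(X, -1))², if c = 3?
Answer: 324/361 ≈ 0.89751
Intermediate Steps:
L(I, F) = F (L(I, F) = 1*F = F)
(1/(12 + 7) + L(X, -1))² = (1/(12 + 7) - 1)² = (1/19 - 1)² = (-18/19)² = 324/361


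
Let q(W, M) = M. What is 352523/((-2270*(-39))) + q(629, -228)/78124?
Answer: 6880080503/1729079430 ≈ 3.9790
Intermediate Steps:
352523/((-2270*(-39))) + q(629, -228)/78124 = 352523/((-2270*(-39))) - 228/78124 = 352523/88530 - 228*1/78124 = 352523*(1/88530) - 57/19531 = 352523/88530 - 57/19531 = 6880080503/1729079430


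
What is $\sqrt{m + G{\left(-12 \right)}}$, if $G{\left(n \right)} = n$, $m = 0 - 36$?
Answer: $4 i \sqrt{3} \approx 6.9282 i$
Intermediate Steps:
$m = -36$ ($m = 0 - 36 = -36$)
$\sqrt{m + G{\left(-12 \right)}} = \sqrt{-36 - 12} = \sqrt{-48} = 4 i \sqrt{3}$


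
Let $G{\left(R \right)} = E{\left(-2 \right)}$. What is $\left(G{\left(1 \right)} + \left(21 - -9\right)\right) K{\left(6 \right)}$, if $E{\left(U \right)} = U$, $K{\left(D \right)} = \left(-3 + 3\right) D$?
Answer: $0$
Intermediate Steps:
$K{\left(D \right)} = 0$ ($K{\left(D \right)} = 0 D = 0$)
$G{\left(R \right)} = -2$
$\left(G{\left(1 \right)} + \left(21 - -9\right)\right) K{\left(6 \right)} = \left(-2 + \left(21 - -9\right)\right) 0 = \left(-2 + \left(21 + 9\right)\right) 0 = \left(-2 + 30\right) 0 = 28 \cdot 0 = 0$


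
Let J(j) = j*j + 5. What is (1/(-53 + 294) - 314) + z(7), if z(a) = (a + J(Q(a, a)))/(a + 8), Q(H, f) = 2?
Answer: -1131239/3615 ≈ -312.93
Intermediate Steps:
J(j) = 5 + j² (J(j) = j² + 5 = 5 + j²)
z(a) = (9 + a)/(8 + a) (z(a) = (a + (5 + 2²))/(a + 8) = (a + (5 + 4))/(8 + a) = (a + 9)/(8 + a) = (9 + a)/(8 + a))
(1/(-53 + 294) - 314) + z(7) = (1/(-53 + 294) - 314) + (9 + 7)/(8 + 7) = (1/241 - 314) + 16/15 = (1/241 - 314) + (1/15)*16 = -75673/241 + 16/15 = -1131239/3615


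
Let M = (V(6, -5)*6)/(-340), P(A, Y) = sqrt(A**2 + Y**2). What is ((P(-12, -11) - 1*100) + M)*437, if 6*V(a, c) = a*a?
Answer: -3718433/85 + 437*sqrt(265) ≈ -36632.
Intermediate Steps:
V(a, c) = a**2/6 (V(a, c) = (a*a)/6 = a**2/6)
M = -9/85 (M = (((1/6)*6**2)*6)/(-340) = (((1/6)*36)*6)*(-1/340) = (6*6)*(-1/340) = 36*(-1/340) = -9/85 ≈ -0.10588)
((P(-12, -11) - 1*100) + M)*437 = ((sqrt((-12)**2 + (-11)**2) - 1*100) - 9/85)*437 = ((sqrt(144 + 121) - 100) - 9/85)*437 = ((sqrt(265) - 100) - 9/85)*437 = ((-100 + sqrt(265)) - 9/85)*437 = (-8509/85 + sqrt(265))*437 = -3718433/85 + 437*sqrt(265)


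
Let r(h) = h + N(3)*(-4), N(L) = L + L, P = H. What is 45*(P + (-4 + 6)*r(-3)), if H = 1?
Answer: -2385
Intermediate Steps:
P = 1
N(L) = 2*L
r(h) = -24 + h (r(h) = h + (2*3)*(-4) = h + 6*(-4) = h - 24 = -24 + h)
45*(P + (-4 + 6)*r(-3)) = 45*(1 + (-4 + 6)*(-24 - 3)) = 45*(1 + 2*(-27)) = 45*(1 - 54) = 45*(-53) = -2385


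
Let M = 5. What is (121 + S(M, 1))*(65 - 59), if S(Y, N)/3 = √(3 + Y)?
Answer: 726 + 36*√2 ≈ 776.91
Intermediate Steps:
S(Y, N) = 3*√(3 + Y)
(121 + S(M, 1))*(65 - 59) = (121 + 3*√(3 + 5))*(65 - 59) = (121 + 3*√8)*6 = (121 + 3*(2*√2))*6 = (121 + 6*√2)*6 = 726 + 36*√2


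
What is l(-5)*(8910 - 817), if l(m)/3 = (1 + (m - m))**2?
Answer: 24279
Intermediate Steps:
l(m) = 3 (l(m) = 3*(1 + (m - m))**2 = 3*(1 + 0)**2 = 3*1**2 = 3*1 = 3)
l(-5)*(8910 - 817) = 3*(8910 - 817) = 3*8093 = 24279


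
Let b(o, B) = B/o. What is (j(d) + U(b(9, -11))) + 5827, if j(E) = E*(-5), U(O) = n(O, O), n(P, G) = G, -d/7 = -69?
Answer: 30697/9 ≈ 3410.8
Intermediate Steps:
d = 483 (d = -7*(-69) = 483)
U(O) = O
j(E) = -5*E
(j(d) + U(b(9, -11))) + 5827 = (-5*483 - 11/9) + 5827 = (-2415 - 11*1/9) + 5827 = (-2415 - 11/9) + 5827 = -21746/9 + 5827 = 30697/9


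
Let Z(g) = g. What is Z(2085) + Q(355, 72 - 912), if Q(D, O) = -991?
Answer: 1094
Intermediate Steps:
Z(2085) + Q(355, 72 - 912) = 2085 - 991 = 1094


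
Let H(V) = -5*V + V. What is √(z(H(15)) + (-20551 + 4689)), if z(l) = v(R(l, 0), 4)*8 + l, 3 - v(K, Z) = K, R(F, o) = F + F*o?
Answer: I*√15418 ≈ 124.17*I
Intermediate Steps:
H(V) = -4*V
v(K, Z) = 3 - K
z(l) = 24 - 7*l (z(l) = (3 - l*(1 + 0))*8 + l = (3 - l)*8 + l = (24 - 8*l) + l = 24 - 7*l)
√(z(H(15)) + (-20551 + 4689)) = √((24 - (-28)*15) + (-20551 + 4689)) = √((24 - 7*(-60)) - 15862) = √((24 + 420) - 15862) = √(444 - 15862) = √(-15418) = I*√15418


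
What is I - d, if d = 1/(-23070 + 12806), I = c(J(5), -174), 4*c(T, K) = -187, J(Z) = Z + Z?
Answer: -479841/10264 ≈ -46.750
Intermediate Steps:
J(Z) = 2*Z
c(T, K) = -187/4 (c(T, K) = (1/4)*(-187) = -187/4)
I = -187/4 ≈ -46.750
d = -1/10264 (d = 1/(-10264) = -1/10264 ≈ -9.7428e-5)
I - d = -187/4 - 1*(-1/10264) = -187/4 + 1/10264 = -479841/10264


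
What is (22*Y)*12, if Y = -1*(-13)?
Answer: 3432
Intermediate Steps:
Y = 13
(22*Y)*12 = (22*13)*12 = 286*12 = 3432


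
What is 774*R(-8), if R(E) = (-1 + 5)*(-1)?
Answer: -3096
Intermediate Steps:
R(E) = -4 (R(E) = 4*(-1) = -4)
774*R(-8) = 774*(-4) = -3096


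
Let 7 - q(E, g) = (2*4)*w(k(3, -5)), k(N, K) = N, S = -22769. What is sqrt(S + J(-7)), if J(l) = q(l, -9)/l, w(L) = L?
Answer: I*sqrt(1115562)/7 ≈ 150.89*I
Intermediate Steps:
q(E, g) = -17 (q(E, g) = 7 - 2*4*3 = 7 - 8*3 = 7 - 1*24 = 7 - 24 = -17)
J(l) = -17/l
sqrt(S + J(-7)) = sqrt(-22769 - 17/(-7)) = sqrt(-22769 - 17*(-1/7)) = sqrt(-22769 + 17/7) = sqrt(-159366/7) = I*sqrt(1115562)/7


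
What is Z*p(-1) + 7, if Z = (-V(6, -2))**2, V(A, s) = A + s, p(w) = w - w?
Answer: 7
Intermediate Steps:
p(w) = 0
Z = 16 (Z = (-(6 - 2))**2 = (-1*4)**2 = (-4)**2 = 16)
Z*p(-1) + 7 = 16*0 + 7 = 0 + 7 = 7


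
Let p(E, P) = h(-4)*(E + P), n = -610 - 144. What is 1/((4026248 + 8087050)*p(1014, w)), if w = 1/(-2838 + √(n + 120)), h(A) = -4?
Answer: -1361273909/66881455763241895500 - I*√634/401288734579451373000 ≈ -2.0354e-11 - 6.2746e-20*I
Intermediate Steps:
n = -754
w = 1/(-2838 + I*√634) (w = 1/(-2838 + √(-754 + 120)) = 1/(-2838 + √(-634)) = 1/(-2838 + I*√634) ≈ -0.00035233 - 3.126e-6*I)
p(E, P) = -4*E - 4*P (p(E, P) = -4*(E + P) = -4*E - 4*P)
1/((4026248 + 8087050)*p(1014, w)) = 1/((4026248 + 8087050)*(-4*1014 - 4*(-1419/4027439 - I*√634/8054878))) = 1/(12113298*(-4056 + (5676/4027439 + 2*I*√634/4027439))) = 1/(12113298*(-16335286908/4027439 + 2*I*√634/4027439))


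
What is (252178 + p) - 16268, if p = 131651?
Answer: 367561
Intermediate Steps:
(252178 + p) - 16268 = (252178 + 131651) - 16268 = 383829 - 16268 = 367561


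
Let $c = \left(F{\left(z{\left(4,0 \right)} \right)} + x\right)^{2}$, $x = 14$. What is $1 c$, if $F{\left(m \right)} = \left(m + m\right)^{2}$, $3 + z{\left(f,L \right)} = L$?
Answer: $2500$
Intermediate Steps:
$z{\left(f,L \right)} = -3 + L$
$F{\left(m \right)} = 4 m^{2}$ ($F{\left(m \right)} = \left(2 m\right)^{2} = 4 m^{2}$)
$c = 2500$ ($c = \left(4 \left(-3 + 0\right)^{2} + 14\right)^{2} = \left(4 \left(-3\right)^{2} + 14\right)^{2} = \left(4 \cdot 9 + 14\right)^{2} = \left(36 + 14\right)^{2} = 50^{2} = 2500$)
$1 c = 1 \cdot 2500 = 2500$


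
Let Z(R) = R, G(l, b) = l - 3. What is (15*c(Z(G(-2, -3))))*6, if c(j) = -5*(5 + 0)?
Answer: -2250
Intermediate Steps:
G(l, b) = -3 + l
c(j) = -25 (c(j) = -5*5 = -25)
(15*c(Z(G(-2, -3))))*6 = (15*(-25))*6 = -375*6 = -2250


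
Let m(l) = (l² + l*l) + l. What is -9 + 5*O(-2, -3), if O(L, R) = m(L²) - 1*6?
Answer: 141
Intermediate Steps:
m(l) = l + 2*l² (m(l) = (l² + l²) + l = 2*l² + l = l + 2*l²)
O(L, R) = -6 + L²*(1 + 2*L²) (O(L, R) = L²*(1 + 2*L²) - 1*6 = L²*(1 + 2*L²) - 6 = -6 + L²*(1 + 2*L²))
-9 + 5*O(-2, -3) = -9 + 5*(-6 + (-2)² + 2*(-2)⁴) = -9 + 5*(-6 + 4 + 2*16) = -9 + 5*(-6 + 4 + 32) = -9 + 5*30 = -9 + 150 = 141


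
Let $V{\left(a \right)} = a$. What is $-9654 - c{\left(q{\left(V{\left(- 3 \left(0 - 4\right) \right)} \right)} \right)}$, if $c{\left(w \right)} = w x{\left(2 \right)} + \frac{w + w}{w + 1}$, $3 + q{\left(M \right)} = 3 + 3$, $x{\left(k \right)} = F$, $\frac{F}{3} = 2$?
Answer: $- \frac{19347}{2} \approx -9673.5$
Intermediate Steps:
$F = 6$ ($F = 3 \cdot 2 = 6$)
$x{\left(k \right)} = 6$
$q{\left(M \right)} = 3$ ($q{\left(M \right)} = -3 + \left(3 + 3\right) = -3 + 6 = 3$)
$c{\left(w \right)} = 6 w + \frac{2 w}{1 + w}$ ($c{\left(w \right)} = w 6 + \frac{w + w}{w + 1} = 6 w + \frac{2 w}{1 + w}$)
$-9654 - c{\left(q{\left(V{\left(- 3 \left(0 - 4\right) \right)} \right)} \right)} = -9654 - 2 \cdot 3 \frac{1}{1 + 3} \left(4 + 3 \cdot 3\right) = -9654 - 2 \cdot 3 \cdot \frac{1}{4} \left(4 + 9\right) = -9654 - 2 \cdot 3 \cdot \frac{1}{4} \cdot 13 = -9654 - \frac{39}{2} = - \frac{19347}{2}$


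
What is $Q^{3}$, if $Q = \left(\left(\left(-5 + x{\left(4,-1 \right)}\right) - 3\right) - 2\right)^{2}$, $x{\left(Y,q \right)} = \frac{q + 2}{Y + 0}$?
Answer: $\frac{3518743761}{4096} \approx 8.5907 \cdot 10^{5}$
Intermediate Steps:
$x{\left(Y,q \right)} = \frac{2 + q}{Y}$
$Q = \frac{1521}{16}$ ($Q = \left(\left(\left(-5 + \frac{2 - 1}{4}\right) - 3\right) - 2\right)^{2} = \left(\left(\left(-5 + \frac{1}{4} \cdot 1\right) - 3\right) - 2\right)^{2} = \left(\left(\left(-5 + \frac{1}{4}\right) - 3\right) - 2\right)^{2} = \left(\left(- \frac{19}{4} - 3\right) - 2\right)^{2} = \left(- \frac{31}{4} - 2\right)^{2} = \left(- \frac{39}{4}\right)^{2} = \frac{1521}{16} \approx 95.063$)
$Q^{3} = \left(\frac{1521}{16}\right)^{3} = \frac{3518743761}{4096}$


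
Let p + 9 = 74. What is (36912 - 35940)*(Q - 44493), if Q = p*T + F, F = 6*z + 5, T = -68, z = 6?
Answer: -47503584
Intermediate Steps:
p = 65 (p = -9 + 74 = 65)
F = 41 (F = 6*6 + 5 = 36 + 5 = 41)
Q = -4379 (Q = 65*(-68) + 41 = -4420 + 41 = -4379)
(36912 - 35940)*(Q - 44493) = (36912 - 35940)*(-4379 - 44493) = 972*(-48872) = -47503584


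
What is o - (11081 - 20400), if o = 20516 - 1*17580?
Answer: 12255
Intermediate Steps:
o = 2936 (o = 20516 - 17580 = 2936)
o - (11081 - 20400) = 2936 - (11081 - 20400) = 2936 - 1*(-9319) = 2936 + 9319 = 12255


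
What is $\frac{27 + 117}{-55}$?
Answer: $- \frac{144}{55} \approx -2.6182$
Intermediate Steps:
$\frac{27 + 117}{-55} = \left(- \frac{1}{55}\right) 144 = - \frac{144}{55}$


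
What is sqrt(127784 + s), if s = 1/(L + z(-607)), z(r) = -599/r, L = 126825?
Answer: sqrt(757304192704541478802)/76983374 ≈ 357.47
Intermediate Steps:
s = 607/76983374 (s = 1/(126825 - 599/(-607)) = 1/(126825 - 599*(-1/607)) = 1/(126825 + 599/607) = 1/(76983374/607) = 607/76983374 ≈ 7.8848e-6)
sqrt(127784 + s) = sqrt(127784 + 607/76983374) = sqrt(9837243463823/76983374) = sqrt(757304192704541478802)/76983374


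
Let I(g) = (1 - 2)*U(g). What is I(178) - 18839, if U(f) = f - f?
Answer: -18839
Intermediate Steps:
U(f) = 0
I(g) = 0 (I(g) = (1 - 2)*0 = -1*0 = 0)
I(178) - 18839 = 0 - 18839 = -18839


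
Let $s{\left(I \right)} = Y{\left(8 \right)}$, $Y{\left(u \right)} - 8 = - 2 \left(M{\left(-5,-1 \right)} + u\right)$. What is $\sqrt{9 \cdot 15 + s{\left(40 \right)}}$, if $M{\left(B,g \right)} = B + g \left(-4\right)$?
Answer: $\sqrt{129} \approx 11.358$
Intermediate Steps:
$M{\left(B,g \right)} = B - 4 g$
$Y{\left(u \right)} = 10 - 2 u$ ($Y{\left(u \right)} = 8 - 2 \left(\left(-5 - -4\right) + u\right) = 8 - 2 \left(\left(-5 + 4\right) + u\right) = 8 - 2 \left(-1 + u\right) = 8 - \left(-2 + 2 u\right) = 10 - 2 u$)
$s{\left(I \right)} = -6$ ($s{\left(I \right)} = 10 - 16 = -6$)
$\sqrt{9 \cdot 15 + s{\left(40 \right)}} = \sqrt{9 \cdot 15 - 6} = \sqrt{135 - 6} = \sqrt{129}$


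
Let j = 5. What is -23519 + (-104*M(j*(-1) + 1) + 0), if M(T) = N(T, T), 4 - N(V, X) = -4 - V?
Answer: -23935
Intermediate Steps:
N(V, X) = 8 + V (N(V, X) = 4 - (-4 - V) = 4 + (4 + V) = 8 + V)
M(T) = 8 + T
-23519 + (-104*M(j*(-1) + 1) + 0) = -23519 + (-104*(8 + (5*(-1) + 1)) + 0) = -23519 + (-104*(8 + (-5 + 1)) + 0) = -23519 + (-104*(8 - 4) + 0) = -23519 + (-104*4 + 0) = -23519 + (-416 + 0) = -23519 - 416 = -23935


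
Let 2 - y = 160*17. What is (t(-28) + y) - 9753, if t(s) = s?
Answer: -12499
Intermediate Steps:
y = -2718 (y = 2 - 160*17 = 2 - 1*2720 = 2 - 2720 = -2718)
(t(-28) + y) - 9753 = (-28 - 2718) - 9753 = -2746 - 9753 = -12499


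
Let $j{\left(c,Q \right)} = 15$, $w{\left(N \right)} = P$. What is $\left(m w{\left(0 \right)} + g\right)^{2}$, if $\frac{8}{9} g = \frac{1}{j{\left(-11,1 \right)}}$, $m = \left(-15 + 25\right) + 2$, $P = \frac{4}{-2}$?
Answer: $\frac{915849}{1600} \approx 572.41$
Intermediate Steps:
$P = -2$ ($P = 4 \left(- \frac{1}{2}\right) = -2$)
$w{\left(N \right)} = -2$
$m = 12$ ($m = 10 + 2 = 12$)
$g = \frac{3}{40}$ ($g = \frac{9}{8 \cdot 15} = \frac{9}{8} \cdot \frac{1}{15} = \frac{3}{40} \approx 0.075$)
$\left(m w{\left(0 \right)} + g\right)^{2} = \left(12 \left(-2\right) + \frac{3}{40}\right)^{2} = \left(-24 + \frac{3}{40}\right)^{2} = \left(- \frac{957}{40}\right)^{2} = \frac{915849}{1600}$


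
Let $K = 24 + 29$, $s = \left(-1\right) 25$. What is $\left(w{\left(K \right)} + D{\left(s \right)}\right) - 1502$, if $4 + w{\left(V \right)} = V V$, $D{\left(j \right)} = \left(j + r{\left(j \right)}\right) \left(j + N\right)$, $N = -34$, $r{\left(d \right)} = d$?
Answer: $4253$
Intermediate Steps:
$s = -25$
$K = 53$
$D{\left(j \right)} = 2 j \left(-34 + j\right)$ ($D{\left(j \right)} = \left(j + j\right) \left(j - 34\right) = 2 j \left(-34 + j\right)$)
$w{\left(V \right)} = -4 + V^{2}$ ($w{\left(V \right)} = -4 + V V = -4 + V^{2}$)
$\left(w{\left(K \right)} + D{\left(s \right)}\right) - 1502 = \left(\left(-4 + 53^{2}\right) + 2 \left(-25\right) \left(-34 - 25\right)\right) - 1502 = \left(\left(-4 + 2809\right) + 2 \left(-25\right) \left(-59\right)\right) - 1502 = \left(2805 + 2950\right) - 1502 = 5755 - 1502 = 4253$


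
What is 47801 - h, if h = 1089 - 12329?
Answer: 59041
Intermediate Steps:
h = -11240
47801 - h = 47801 - 1*(-11240) = 47801 + 11240 = 59041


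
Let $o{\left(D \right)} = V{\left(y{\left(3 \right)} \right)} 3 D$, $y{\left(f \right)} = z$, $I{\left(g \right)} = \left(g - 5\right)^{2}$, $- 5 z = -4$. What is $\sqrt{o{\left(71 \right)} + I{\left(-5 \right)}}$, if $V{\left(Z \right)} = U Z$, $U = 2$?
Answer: $\frac{2 \sqrt{2755}}{5} \approx 20.995$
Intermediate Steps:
$z = \frac{4}{5}$ ($z = \left(- \frac{1}{5}\right) \left(-4\right) = \frac{4}{5} \approx 0.8$)
$I{\left(g \right)} = \left(-5 + g\right)^{2}$
$y{\left(f \right)} = \frac{4}{5}$
$V{\left(Z \right)} = 2 Z$
$o{\left(D \right)} = \frac{24 D}{5}$ ($o{\left(D \right)} = 2 \cdot \frac{4}{5} \cdot 3 D = \frac{8}{5} \cdot 3 D = \frac{24 D}{5}$)
$\sqrt{o{\left(71 \right)} + I{\left(-5 \right)}} = \sqrt{\frac{24}{5} \cdot 71 + \left(-5 - 5\right)^{2}} = \sqrt{\frac{1704}{5} + \left(-10\right)^{2}} = \sqrt{\frac{1704}{5} + 100} = \sqrt{\frac{2204}{5}} = \frac{2 \sqrt{2755}}{5}$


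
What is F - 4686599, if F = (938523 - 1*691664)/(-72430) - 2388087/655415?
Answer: -44496239222858889/9494341690 ≈ -4.6866e+6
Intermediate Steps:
F = -66952846579/9494341690 (F = (938523 - 691664)*(-1/72430) - 2388087*1/655415 = 246859*(-1/72430) - 2388087/655415 = -246859/72430 - 2388087/655415 = -66952846579/9494341690 ≈ -7.0519)
F - 4686599 = -66952846579/9494341690 - 4686599 = -44496239222858889/9494341690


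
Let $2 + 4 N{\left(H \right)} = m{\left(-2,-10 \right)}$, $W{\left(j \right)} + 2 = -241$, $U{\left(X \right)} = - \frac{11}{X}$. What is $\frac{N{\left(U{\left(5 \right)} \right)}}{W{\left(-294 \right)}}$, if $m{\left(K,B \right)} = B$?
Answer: $\frac{1}{81} \approx 0.012346$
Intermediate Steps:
$W{\left(j \right)} = -243$ ($W{\left(j \right)} = -2 - 241 = -243$)
$N{\left(H \right)} = -3$ ($N{\left(H \right)} = - \frac{1}{2} + \frac{1}{4} \left(-10\right) = - \frac{1}{2} - \frac{5}{2} = -3$)
$\frac{N{\left(U{\left(5 \right)} \right)}}{W{\left(-294 \right)}} = - \frac{3}{-243} = \left(-3\right) \left(- \frac{1}{243}\right) = \frac{1}{81}$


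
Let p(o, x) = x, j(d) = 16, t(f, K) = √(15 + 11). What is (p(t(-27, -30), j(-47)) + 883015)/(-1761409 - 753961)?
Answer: -883031/2515370 ≈ -0.35105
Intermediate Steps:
t(f, K) = √26
(p(t(-27, -30), j(-47)) + 883015)/(-1761409 - 753961) = (16 + 883015)/(-1761409 - 753961) = 883031/(-2515370) = 883031*(-1/2515370) = -883031/2515370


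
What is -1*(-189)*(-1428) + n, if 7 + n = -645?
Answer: -270544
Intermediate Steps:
n = -652 (n = -7 - 645 = -652)
-1*(-189)*(-1428) + n = -1*(-189)*(-1428) - 652 = 189*(-1428) - 652 = -269892 - 652 = -270544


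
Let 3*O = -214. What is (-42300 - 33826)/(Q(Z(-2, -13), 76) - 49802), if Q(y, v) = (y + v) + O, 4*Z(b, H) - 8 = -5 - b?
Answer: 913512/597553 ≈ 1.5288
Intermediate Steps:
Z(b, H) = 3/4 - b/4 (Z(b, H) = 2 + (-5 - b)/4 = 2 + (-5/4 - b/4) = 3/4 - b/4)
O = -214/3 (O = (1/3)*(-214) = -214/3 ≈ -71.333)
Q(y, v) = -214/3 + v + y (Q(y, v) = (y + v) - 214/3 = (v + y) - 214/3 = -214/3 + v + y)
(-42300 - 33826)/(Q(Z(-2, -13), 76) - 49802) = (-42300 - 33826)/((-214/3 + 76 + (3/4 - 1/4*(-2))) - 49802) = -76126/((-214/3 + 76 + (3/4 + 1/2)) - 49802) = -76126/((-214/3 + 76 + 5/4) - 49802) = -76126/(71/12 - 49802) = -76126/(-597553/12) = -76126*(-12/597553) = 913512/597553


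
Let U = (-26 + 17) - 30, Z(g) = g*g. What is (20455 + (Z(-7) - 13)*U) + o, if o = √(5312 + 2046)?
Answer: 19051 + √7358 ≈ 19137.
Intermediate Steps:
Z(g) = g²
U = -39 (U = -9 - 30 = -39)
o = √7358 ≈ 85.779
(20455 + (Z(-7) - 13)*U) + o = (20455 + ((-7)² - 13)*(-39)) + √7358 = (20455 + (49 - 13)*(-39)) + √7358 = (20455 + 36*(-39)) + √7358 = (20455 - 1404) + √7358 = 19051 + √7358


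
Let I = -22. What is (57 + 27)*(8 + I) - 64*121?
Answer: -8920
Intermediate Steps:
(57 + 27)*(8 + I) - 64*121 = (57 + 27)*(8 - 22) - 64*121 = 84*(-14) - 7744 = -1176 - 7744 = -8920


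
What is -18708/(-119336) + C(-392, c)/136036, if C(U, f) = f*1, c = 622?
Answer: 81849640/507312253 ≈ 0.16134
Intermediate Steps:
C(U, f) = f
-18708/(-119336) + C(-392, c)/136036 = -18708/(-119336) + 622/136036 = -18708*(-1/119336) + 622*(1/136036) = 4677/29834 + 311/68018 = 81849640/507312253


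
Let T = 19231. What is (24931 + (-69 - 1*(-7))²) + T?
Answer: 48006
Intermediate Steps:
(24931 + (-69 - 1*(-7))²) + T = (24931 + (-69 - 1*(-7))²) + 19231 = (24931 + (-69 + 7)²) + 19231 = (24931 + (-62)²) + 19231 = (24931 + 3844) + 19231 = 28775 + 19231 = 48006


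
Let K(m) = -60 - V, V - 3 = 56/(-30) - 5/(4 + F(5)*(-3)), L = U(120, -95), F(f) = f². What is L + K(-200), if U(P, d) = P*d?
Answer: -12206182/1065 ≈ -11461.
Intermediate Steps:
L = -11400 (L = 120*(-95) = -11400)
V = 1282/1065 (V = 3 + (56/(-30) - 5/(4 + 5²*(-3))) = 3 + (56*(-1/30) - 5/(4 + 25*(-3))) = 3 + (-28/15 - 5/(4 - 75)) = 3 + (-28/15 - 5/(-71)) = 3 + (-28/15 - 5*(-1/71)) = 3 + (-28/15 + 5/71) = 3 - 1913/1065 = 1282/1065 ≈ 1.2038)
K(m) = -65182/1065 (K(m) = -60 - 1*1282/1065 = -60 - 1282/1065 = -65182/1065)
L + K(-200) = -11400 - 65182/1065 = -12206182/1065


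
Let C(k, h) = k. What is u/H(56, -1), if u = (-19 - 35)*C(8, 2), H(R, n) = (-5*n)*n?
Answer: 432/5 ≈ 86.400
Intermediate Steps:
H(R, n) = -5*n²
u = -432 (u = (-19 - 35)*8 = -54*8 = -432)
u/H(56, -1) = -432/((-5*(-1)²)) = -432/((-5*1)) = -432/(-5) = -432*(-⅕) = 432/5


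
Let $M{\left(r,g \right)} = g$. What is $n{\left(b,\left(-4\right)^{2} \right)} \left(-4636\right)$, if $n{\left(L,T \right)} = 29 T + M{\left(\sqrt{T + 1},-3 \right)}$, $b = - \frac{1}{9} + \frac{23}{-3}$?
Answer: $-2137196$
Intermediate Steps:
$b = - \frac{70}{9}$ ($b = \left(-1\right) \frac{1}{9} + 23 \left(- \frac{1}{3}\right) = - \frac{1}{9} - \frac{23}{3} = - \frac{70}{9} \approx -7.7778$)
$n{\left(L,T \right)} = -3 + 29 T$ ($n{\left(L,T \right)} = 29 T - 3 = -3 + 29 T$)
$n{\left(b,\left(-4\right)^{2} \right)} \left(-4636\right) = \left(-3 + 29 \left(-4\right)^{2}\right) \left(-4636\right) = \left(-3 + 29 \cdot 16\right) \left(-4636\right) = \left(-3 + 464\right) \left(-4636\right) = 461 \left(-4636\right) = -2137196$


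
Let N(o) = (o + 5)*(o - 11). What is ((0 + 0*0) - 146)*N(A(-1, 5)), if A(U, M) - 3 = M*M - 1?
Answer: -74752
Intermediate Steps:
A(U, M) = 2 + M**2 (A(U, M) = 3 + (M*M - 1) = 3 + (M**2 - 1) = 3 + (-1 + M**2) = 2 + M**2)
N(o) = (-11 + o)*(5 + o) (N(o) = (5 + o)*(-11 + o) = (-11 + o)*(5 + o))
((0 + 0*0) - 146)*N(A(-1, 5)) = ((0 + 0*0) - 146)*(-55 + (2 + 5**2)**2 - 6*(2 + 5**2)) = ((0 + 0) - 146)*(-55 + (2 + 25)**2 - 6*(2 + 25)) = (0 - 146)*(-55 + 27**2 - 6*27) = -146*(-55 + 729 - 162) = -146*512 = -74752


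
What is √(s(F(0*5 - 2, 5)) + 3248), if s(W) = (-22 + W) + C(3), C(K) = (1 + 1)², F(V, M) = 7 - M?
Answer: 4*√202 ≈ 56.851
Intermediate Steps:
C(K) = 4 (C(K) = 2² = 4)
s(W) = -18 + W (s(W) = (-22 + W) + 4 = -18 + W)
√(s(F(0*5 - 2, 5)) + 3248) = √((-18 + (7 - 1*5)) + 3248) = √((-18 + (7 - 5)) + 3248) = √((-18 + 2) + 3248) = √(-16 + 3248) = √3232 = 4*√202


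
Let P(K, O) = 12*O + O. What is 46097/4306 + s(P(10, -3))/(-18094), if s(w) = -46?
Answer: 417138597/38956382 ≈ 10.708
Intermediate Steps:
P(K, O) = 13*O
46097/4306 + s(P(10, -3))/(-18094) = 46097/4306 - 46/(-18094) = 46097*(1/4306) - 46*(-1/18094) = 46097/4306 + 23/9047 = 417138597/38956382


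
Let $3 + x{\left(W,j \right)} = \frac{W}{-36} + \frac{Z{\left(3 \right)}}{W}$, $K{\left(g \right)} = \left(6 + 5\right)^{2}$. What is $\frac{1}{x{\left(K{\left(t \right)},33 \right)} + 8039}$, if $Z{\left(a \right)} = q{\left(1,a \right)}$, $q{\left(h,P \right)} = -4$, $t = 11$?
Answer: $\frac{4356}{34990031} \approx 0.00012449$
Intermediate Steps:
$Z{\left(a \right)} = -4$
$K{\left(g \right)} = 121$ ($K{\left(g \right)} = 11^{2} = 121$)
$x{\left(W,j \right)} = -3 - \frac{4}{W} - \frac{W}{36}$ ($x{\left(W,j \right)} = -3 + \left(\frac{W}{-36} - \frac{4}{W}\right) = -3 + \left(W \left(- \frac{1}{36}\right) - \frac{4}{W}\right) = -3 - \left(\frac{4}{W} + \frac{W}{36}\right) = -3 - \frac{4}{W} - \frac{W}{36}$)
$\frac{1}{x{\left(K{\left(t \right)},33 \right)} + 8039} = \frac{1}{\left(-3 - \frac{4}{121} - \frac{121}{36}\right) + 8039} = \frac{1}{- \frac{27853}{4356} + 8039} = \frac{1}{\frac{34990031}{4356}} = \frac{4356}{34990031}$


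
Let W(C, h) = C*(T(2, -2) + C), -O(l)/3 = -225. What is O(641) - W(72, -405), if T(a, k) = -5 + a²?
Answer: -4437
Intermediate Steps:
O(l) = 675 (O(l) = -3*(-225) = 675)
W(C, h) = C*(-1 + C) (W(C, h) = C*((-5 + 2²) + C) = C*((-5 + 4) + C) = C*(-1 + C))
O(641) - W(72, -405) = 675 - 72*(-1 + 72) = 675 - 72*71 = 675 - 1*5112 = 675 - 5112 = -4437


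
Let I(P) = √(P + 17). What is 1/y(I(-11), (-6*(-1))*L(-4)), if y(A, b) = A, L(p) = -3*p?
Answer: √6/6 ≈ 0.40825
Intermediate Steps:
I(P) = √(17 + P)
1/y(I(-11), (-6*(-1))*L(-4)) = 1/(√(17 - 11)) = 1/(√6) = √6/6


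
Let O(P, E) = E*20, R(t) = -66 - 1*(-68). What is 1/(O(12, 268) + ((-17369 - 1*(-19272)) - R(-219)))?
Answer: 1/7261 ≈ 0.00013772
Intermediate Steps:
R(t) = 2 (R(t) = -66 + 68 = 2)
O(P, E) = 20*E
1/(O(12, 268) + ((-17369 - 1*(-19272)) - R(-219))) = 1/(20*268 + ((-17369 - 1*(-19272)) - 1*2)) = 1/(5360 + ((-17369 + 19272) - 2)) = 1/(5360 + (1903 - 2)) = 1/(5360 + 1901) = 1/7261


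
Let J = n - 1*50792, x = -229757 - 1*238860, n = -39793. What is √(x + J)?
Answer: I*√559202 ≈ 747.8*I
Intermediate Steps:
x = -468617 (x = -229757 - 238860 = -468617)
J = -90585 (J = -39793 - 1*50792 = -39793 - 50792 = -90585)
√(x + J) = √(-468617 - 90585) = √(-559202) = I*√559202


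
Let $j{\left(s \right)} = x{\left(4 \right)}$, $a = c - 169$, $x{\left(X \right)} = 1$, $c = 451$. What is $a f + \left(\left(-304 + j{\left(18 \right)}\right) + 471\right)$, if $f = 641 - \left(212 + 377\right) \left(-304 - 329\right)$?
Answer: $105320964$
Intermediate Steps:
$a = 282$ ($a = 451 - 169 = 282$)
$j{\left(s \right)} = 1$
$f = 373478$ ($f = 641 - 589 \left(-633\right) = 641 - -372837 = 641 + 372837 = 373478$)
$a f + \left(\left(-304 + j{\left(18 \right)}\right) + 471\right) = 282 \cdot 373478 + \left(\left(-304 + 1\right) + 471\right) = 105320796 + \left(-303 + 471\right) = 105320796 + 168 = 105320964$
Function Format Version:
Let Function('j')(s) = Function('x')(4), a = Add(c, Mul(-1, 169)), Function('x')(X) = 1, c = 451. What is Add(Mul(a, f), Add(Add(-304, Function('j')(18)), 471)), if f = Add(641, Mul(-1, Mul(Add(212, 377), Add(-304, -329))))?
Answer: 105320964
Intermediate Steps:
a = 282 (a = Add(451, Mul(-1, 169)) = Add(451, -169) = 282)
Function('j')(s) = 1
f = 373478 (f = Add(641, Mul(-1, Mul(589, -633))) = Add(641, Mul(-1, -372837)) = Add(641, 372837) = 373478)
Add(Mul(a, f), Add(Add(-304, Function('j')(18)), 471)) = Add(Mul(282, 373478), Add(Add(-304, 1), 471)) = Add(105320796, Add(-303, 471)) = Add(105320796, 168) = 105320964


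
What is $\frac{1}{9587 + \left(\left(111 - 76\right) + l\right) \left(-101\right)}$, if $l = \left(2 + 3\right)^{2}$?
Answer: $\frac{1}{3527} \approx 0.00028353$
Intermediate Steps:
$l = 25$ ($l = 5^{2} = 25$)
$\frac{1}{9587 + \left(\left(111 - 76\right) + l\right) \left(-101\right)} = \frac{1}{9587 + \left(\left(111 - 76\right) + 25\right) \left(-101\right)} = \frac{1}{9587 + \left(35 + 25\right) \left(-101\right)} = \frac{1}{9587 + 60 \left(-101\right)} = \frac{1}{9587 - 6060} = \frac{1}{3527}$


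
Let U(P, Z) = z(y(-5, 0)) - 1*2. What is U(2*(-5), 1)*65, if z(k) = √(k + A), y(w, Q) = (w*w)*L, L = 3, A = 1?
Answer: -130 + 130*√19 ≈ 436.66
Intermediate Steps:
y(w, Q) = 3*w² (y(w, Q) = (w*w)*3 = w²*3 = 3*w²)
z(k) = √(1 + k) (z(k) = √(k + 1) = √(1 + k))
U(P, Z) = -2 + 2*√19 (U(P, Z) = √(1 + 3*(-5)²) - 1*2 = √(1 + 3*25) - 2 = √(1 + 75) - 2 = √76 - 2 = 2*√19 - 2 = -2 + 2*√19)
U(2*(-5), 1)*65 = (-2 + 2*√19)*65 = -130 + 130*√19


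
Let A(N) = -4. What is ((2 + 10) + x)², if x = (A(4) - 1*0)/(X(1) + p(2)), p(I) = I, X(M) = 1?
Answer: 1024/9 ≈ 113.78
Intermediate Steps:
x = -4/3 (x = (-4 - 1*0)/(1 + 2) = (-4 + 0)/3 = (⅓)*(-4) = -4/3 ≈ -1.3333)
((2 + 10) + x)² = ((2 + 10) - 4/3)² = (12 - 4/3)² = (32/3)² = 1024/9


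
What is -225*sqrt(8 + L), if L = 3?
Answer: -225*sqrt(11) ≈ -746.24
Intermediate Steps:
-225*sqrt(8 + L) = -225*sqrt(8 + 3) = -225*sqrt(11)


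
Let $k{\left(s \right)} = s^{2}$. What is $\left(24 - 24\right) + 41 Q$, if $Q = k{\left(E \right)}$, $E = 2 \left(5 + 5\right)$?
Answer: $16400$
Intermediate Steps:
$E = 20$ ($E = 2 \cdot 10 = 20$)
$Q = 400$ ($Q = 20^{2} = 400$)
$\left(24 - 24\right) + 41 Q = \left(24 - 24\right) + 41 \cdot 400 = 0 + 16400 = 16400$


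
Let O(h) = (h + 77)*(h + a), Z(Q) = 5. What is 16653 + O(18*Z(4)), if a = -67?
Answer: 20494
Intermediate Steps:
O(h) = (-67 + h)*(77 + h) (O(h) = (h + 77)*(h - 67) = (77 + h)*(-67 + h) = (-67 + h)*(77 + h))
16653 + O(18*Z(4)) = 16653 + (-5159 + (18*5)**2 + 10*(18*5)) = 16653 + (-5159 + 90**2 + 10*90) = 16653 + (-5159 + 8100 + 900) = 16653 + 3841 = 20494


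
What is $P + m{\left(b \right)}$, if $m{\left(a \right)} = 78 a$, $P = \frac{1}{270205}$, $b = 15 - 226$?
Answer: $- \frac{4447033889}{270205} \approx -16458.0$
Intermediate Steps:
$b = -211$
$P = \frac{1}{270205} \approx 3.7009 \cdot 10^{-6}$
$P + m{\left(b \right)} = \frac{1}{270205} + 78 \left(-211\right) = \frac{1}{270205} - 16458 = - \frac{4447033889}{270205}$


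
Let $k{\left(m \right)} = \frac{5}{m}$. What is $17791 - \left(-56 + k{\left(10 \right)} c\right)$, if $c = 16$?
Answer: $17839$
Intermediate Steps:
$17791 - \left(-56 + k{\left(10 \right)} c\right) = 17791 - \left(-56 + \frac{5}{10} \cdot 16\right) = 17791 - \left(-56 + 5 \cdot \frac{1}{10} \cdot 16\right) = 17791 - \left(-56 + \frac{1}{2} \cdot 16\right) = 17791 - \left(-56 + 8\right) = 17791 - -48 = 17791 + 48 = 17839$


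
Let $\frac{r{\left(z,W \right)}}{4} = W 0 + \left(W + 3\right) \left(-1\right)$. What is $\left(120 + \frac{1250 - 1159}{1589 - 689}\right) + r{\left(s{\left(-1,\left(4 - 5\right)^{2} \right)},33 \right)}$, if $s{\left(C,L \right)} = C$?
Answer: $- \frac{21509}{900} \approx -23.899$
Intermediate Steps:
$r{\left(z,W \right)} = -12 - 4 W$ ($r{\left(z,W \right)} = 4 \left(W 0 + \left(W + 3\right) \left(-1\right)\right) = 4 \left(0 + \left(3 + W\right) \left(-1\right)\right) = 4 \left(0 - \left(3 + W\right)\right) = 4 \left(-3 - W\right) = -12 - 4 W$)
$\left(120 + \frac{1250 - 1159}{1589 - 689}\right) + r{\left(s{\left(-1,\left(4 - 5\right)^{2} \right)},33 \right)} = \left(120 + \frac{1250 - 1159}{1589 - 689}\right) - 144 = \left(120 + \frac{91}{900}\right) - 144 = \frac{108091}{900} - 144 = - \frac{21509}{900}$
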